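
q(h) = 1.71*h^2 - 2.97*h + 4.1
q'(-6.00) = -23.49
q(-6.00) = 83.48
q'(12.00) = 38.07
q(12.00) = 214.70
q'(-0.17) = -3.55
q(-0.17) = 4.65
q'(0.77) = -0.34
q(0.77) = 2.83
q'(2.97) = 7.19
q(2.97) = 10.36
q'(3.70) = 9.68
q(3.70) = 16.52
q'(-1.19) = -7.04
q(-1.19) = 10.06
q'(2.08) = 4.14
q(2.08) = 5.32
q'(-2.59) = -11.83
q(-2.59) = 23.26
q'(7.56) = 22.89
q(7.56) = 79.38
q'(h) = 3.42*h - 2.97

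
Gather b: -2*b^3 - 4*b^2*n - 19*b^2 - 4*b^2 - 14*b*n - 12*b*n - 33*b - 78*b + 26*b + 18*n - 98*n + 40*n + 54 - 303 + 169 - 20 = -2*b^3 + b^2*(-4*n - 23) + b*(-26*n - 85) - 40*n - 100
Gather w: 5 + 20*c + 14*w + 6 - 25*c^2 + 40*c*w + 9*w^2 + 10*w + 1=-25*c^2 + 20*c + 9*w^2 + w*(40*c + 24) + 12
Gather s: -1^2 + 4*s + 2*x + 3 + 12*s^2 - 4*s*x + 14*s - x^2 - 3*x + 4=12*s^2 + s*(18 - 4*x) - x^2 - x + 6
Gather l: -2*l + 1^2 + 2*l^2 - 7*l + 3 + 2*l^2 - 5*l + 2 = 4*l^2 - 14*l + 6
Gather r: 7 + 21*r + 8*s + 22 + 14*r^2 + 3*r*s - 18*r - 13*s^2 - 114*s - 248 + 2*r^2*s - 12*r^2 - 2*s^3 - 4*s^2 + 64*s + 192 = r^2*(2*s + 2) + r*(3*s + 3) - 2*s^3 - 17*s^2 - 42*s - 27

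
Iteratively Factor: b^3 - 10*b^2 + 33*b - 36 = (b - 3)*(b^2 - 7*b + 12) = (b - 3)^2*(b - 4)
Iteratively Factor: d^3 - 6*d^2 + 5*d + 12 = (d + 1)*(d^2 - 7*d + 12) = (d - 3)*(d + 1)*(d - 4)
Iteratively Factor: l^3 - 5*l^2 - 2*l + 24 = (l - 4)*(l^2 - l - 6) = (l - 4)*(l + 2)*(l - 3)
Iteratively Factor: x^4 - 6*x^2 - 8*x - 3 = (x + 1)*(x^3 - x^2 - 5*x - 3) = (x + 1)^2*(x^2 - 2*x - 3) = (x - 3)*(x + 1)^2*(x + 1)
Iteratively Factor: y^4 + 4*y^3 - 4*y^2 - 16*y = (y)*(y^3 + 4*y^2 - 4*y - 16) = y*(y + 2)*(y^2 + 2*y - 8) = y*(y + 2)*(y + 4)*(y - 2)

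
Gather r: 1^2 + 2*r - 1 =2*r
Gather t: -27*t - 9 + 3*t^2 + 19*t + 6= 3*t^2 - 8*t - 3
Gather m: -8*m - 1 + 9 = 8 - 8*m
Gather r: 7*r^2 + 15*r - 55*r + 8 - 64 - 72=7*r^2 - 40*r - 128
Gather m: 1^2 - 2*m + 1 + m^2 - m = m^2 - 3*m + 2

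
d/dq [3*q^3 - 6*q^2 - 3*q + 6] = 9*q^2 - 12*q - 3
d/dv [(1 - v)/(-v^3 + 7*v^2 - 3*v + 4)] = (v^3 - 7*v^2 + 3*v - (v - 1)*(3*v^2 - 14*v + 3) - 4)/(v^3 - 7*v^2 + 3*v - 4)^2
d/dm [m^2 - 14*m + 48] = 2*m - 14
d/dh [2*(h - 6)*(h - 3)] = 4*h - 18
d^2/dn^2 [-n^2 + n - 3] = -2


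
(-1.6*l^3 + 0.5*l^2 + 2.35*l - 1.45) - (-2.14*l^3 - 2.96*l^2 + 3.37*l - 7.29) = 0.54*l^3 + 3.46*l^2 - 1.02*l + 5.84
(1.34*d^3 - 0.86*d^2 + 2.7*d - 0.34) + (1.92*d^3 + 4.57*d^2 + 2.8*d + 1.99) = 3.26*d^3 + 3.71*d^2 + 5.5*d + 1.65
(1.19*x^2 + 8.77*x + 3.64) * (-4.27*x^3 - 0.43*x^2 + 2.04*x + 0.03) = -5.0813*x^5 - 37.9596*x^4 - 16.8863*x^3 + 16.3613*x^2 + 7.6887*x + 0.1092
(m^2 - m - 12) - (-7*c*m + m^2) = 7*c*m - m - 12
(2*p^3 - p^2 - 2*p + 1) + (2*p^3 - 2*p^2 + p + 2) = 4*p^3 - 3*p^2 - p + 3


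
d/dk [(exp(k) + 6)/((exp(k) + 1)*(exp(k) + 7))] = (-exp(2*k) - 12*exp(k) - 41)*exp(k)/(exp(4*k) + 16*exp(3*k) + 78*exp(2*k) + 112*exp(k) + 49)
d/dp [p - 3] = 1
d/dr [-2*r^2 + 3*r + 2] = 3 - 4*r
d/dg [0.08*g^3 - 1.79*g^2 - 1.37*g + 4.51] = 0.24*g^2 - 3.58*g - 1.37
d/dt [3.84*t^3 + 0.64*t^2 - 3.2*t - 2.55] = 11.52*t^2 + 1.28*t - 3.2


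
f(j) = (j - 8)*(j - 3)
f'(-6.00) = -23.00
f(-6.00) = 126.00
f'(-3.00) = -17.00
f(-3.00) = 66.00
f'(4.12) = -2.76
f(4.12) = -4.35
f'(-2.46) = -15.92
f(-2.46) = 57.11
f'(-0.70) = -12.40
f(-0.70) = 32.19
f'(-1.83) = -14.66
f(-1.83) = 47.48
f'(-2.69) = -16.38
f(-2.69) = 60.83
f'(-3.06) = -17.12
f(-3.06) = 67.02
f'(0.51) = -9.98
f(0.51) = 18.65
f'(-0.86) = -12.72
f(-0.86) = 34.20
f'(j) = 2*j - 11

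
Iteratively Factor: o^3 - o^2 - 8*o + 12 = (o - 2)*(o^2 + o - 6) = (o - 2)^2*(o + 3)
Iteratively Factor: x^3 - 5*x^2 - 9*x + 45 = (x - 3)*(x^2 - 2*x - 15) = (x - 5)*(x - 3)*(x + 3)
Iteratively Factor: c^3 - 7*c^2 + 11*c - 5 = (c - 1)*(c^2 - 6*c + 5) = (c - 1)^2*(c - 5)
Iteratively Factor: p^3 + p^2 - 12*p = (p)*(p^2 + p - 12) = p*(p + 4)*(p - 3)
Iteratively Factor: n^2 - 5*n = (n - 5)*(n)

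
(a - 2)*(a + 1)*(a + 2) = a^3 + a^2 - 4*a - 4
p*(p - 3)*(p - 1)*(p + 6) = p^4 + 2*p^3 - 21*p^2 + 18*p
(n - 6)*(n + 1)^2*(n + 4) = n^4 - 27*n^2 - 50*n - 24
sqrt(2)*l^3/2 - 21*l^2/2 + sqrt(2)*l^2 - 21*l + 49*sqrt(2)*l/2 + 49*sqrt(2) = (l - 7*sqrt(2))*(l - 7*sqrt(2)/2)*(sqrt(2)*l/2 + sqrt(2))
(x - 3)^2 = x^2 - 6*x + 9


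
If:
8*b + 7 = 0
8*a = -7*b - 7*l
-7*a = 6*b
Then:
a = 3/4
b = -7/8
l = 1/56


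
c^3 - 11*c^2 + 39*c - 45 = (c - 5)*(c - 3)^2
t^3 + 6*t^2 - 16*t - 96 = (t - 4)*(t + 4)*(t + 6)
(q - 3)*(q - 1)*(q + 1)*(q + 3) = q^4 - 10*q^2 + 9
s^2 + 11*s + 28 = (s + 4)*(s + 7)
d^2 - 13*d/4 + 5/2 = (d - 2)*(d - 5/4)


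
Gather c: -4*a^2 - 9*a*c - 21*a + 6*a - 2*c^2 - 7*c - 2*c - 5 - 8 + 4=-4*a^2 - 15*a - 2*c^2 + c*(-9*a - 9) - 9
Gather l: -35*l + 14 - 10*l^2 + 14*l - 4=-10*l^2 - 21*l + 10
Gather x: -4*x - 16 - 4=-4*x - 20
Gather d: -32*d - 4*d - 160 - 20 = -36*d - 180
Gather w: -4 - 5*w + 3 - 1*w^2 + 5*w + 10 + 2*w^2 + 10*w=w^2 + 10*w + 9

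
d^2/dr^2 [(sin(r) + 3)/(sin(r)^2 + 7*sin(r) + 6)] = (-sin(r)^4 - 4*sin(r)^3 - 21*sin(r)^2 + 6*sin(r) + 174)/((sin(r) + 1)^2*(sin(r) + 6)^3)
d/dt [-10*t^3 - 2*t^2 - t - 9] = -30*t^2 - 4*t - 1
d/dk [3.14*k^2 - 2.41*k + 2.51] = 6.28*k - 2.41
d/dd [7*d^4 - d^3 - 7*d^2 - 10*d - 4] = 28*d^3 - 3*d^2 - 14*d - 10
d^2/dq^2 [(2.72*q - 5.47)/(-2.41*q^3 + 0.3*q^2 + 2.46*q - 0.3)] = (-94.788192*q^5 + 393.043044*q^4 - 96.018144*q^3 - 168.024132*q^2 - 0.976500000000001*q + 63.174384)/(13.997521*q^9 - 5.22729*q^8 - 42.213078*q^7 + 15.87177*q^6 + 41.787468*q^5 - 16.03692*q^4 - 12.907836*q^3 + 5.36544*q^2 - 0.6642*q + 0.027)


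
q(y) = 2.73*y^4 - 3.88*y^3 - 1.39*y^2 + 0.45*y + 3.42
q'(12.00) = 17160.69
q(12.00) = 49713.30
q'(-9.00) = -8878.05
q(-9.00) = 20626.83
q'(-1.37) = -45.67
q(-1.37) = 19.79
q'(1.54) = 8.45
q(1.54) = 2.00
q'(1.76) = 19.03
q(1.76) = 4.95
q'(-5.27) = -1906.46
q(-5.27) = 2636.08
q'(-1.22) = -33.31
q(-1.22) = 13.90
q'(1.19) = -0.94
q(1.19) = 0.92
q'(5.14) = 1161.54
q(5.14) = 1347.65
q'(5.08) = 1117.52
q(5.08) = 1279.28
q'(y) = 10.92*y^3 - 11.64*y^2 - 2.78*y + 0.45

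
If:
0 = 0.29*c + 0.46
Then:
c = -1.59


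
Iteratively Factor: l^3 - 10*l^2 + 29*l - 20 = (l - 5)*(l^2 - 5*l + 4) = (l - 5)*(l - 4)*(l - 1)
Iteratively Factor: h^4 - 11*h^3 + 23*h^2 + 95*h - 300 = (h - 5)*(h^3 - 6*h^2 - 7*h + 60) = (h - 5)^2*(h^2 - h - 12) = (h - 5)^2*(h - 4)*(h + 3)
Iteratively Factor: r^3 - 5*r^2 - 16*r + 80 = (r + 4)*(r^2 - 9*r + 20) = (r - 4)*(r + 4)*(r - 5)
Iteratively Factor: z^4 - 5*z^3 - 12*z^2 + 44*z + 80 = (z - 5)*(z^3 - 12*z - 16) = (z - 5)*(z - 4)*(z^2 + 4*z + 4) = (z - 5)*(z - 4)*(z + 2)*(z + 2)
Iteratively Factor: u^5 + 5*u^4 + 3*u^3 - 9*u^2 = (u + 3)*(u^4 + 2*u^3 - 3*u^2) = (u + 3)^2*(u^3 - u^2) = (u - 1)*(u + 3)^2*(u^2) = u*(u - 1)*(u + 3)^2*(u)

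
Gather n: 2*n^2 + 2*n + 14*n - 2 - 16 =2*n^2 + 16*n - 18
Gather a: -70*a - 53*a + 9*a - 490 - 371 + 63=-114*a - 798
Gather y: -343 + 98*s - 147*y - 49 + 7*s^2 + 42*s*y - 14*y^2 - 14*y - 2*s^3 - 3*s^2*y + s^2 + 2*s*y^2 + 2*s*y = -2*s^3 + 8*s^2 + 98*s + y^2*(2*s - 14) + y*(-3*s^2 + 44*s - 161) - 392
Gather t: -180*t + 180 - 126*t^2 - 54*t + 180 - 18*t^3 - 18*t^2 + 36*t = -18*t^3 - 144*t^2 - 198*t + 360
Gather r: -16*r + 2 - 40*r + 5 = 7 - 56*r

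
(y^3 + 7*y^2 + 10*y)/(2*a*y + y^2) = (y^2 + 7*y + 10)/(2*a + y)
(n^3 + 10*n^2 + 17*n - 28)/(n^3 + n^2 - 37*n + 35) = (n + 4)/(n - 5)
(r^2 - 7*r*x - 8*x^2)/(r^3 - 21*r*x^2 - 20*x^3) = (-r + 8*x)/(-r^2 + r*x + 20*x^2)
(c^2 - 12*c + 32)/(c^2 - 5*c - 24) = (c - 4)/(c + 3)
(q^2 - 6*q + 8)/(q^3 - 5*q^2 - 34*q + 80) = (q - 4)/(q^2 - 3*q - 40)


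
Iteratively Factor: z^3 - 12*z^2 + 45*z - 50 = (z - 2)*(z^2 - 10*z + 25) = (z - 5)*(z - 2)*(z - 5)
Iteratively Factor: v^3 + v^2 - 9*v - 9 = (v + 1)*(v^2 - 9) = (v - 3)*(v + 1)*(v + 3)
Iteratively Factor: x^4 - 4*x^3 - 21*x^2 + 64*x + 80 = (x - 4)*(x^3 - 21*x - 20) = (x - 5)*(x - 4)*(x^2 + 5*x + 4) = (x - 5)*(x - 4)*(x + 4)*(x + 1)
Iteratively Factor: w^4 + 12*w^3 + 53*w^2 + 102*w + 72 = (w + 2)*(w^3 + 10*w^2 + 33*w + 36) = (w + 2)*(w + 3)*(w^2 + 7*w + 12) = (w + 2)*(w + 3)^2*(w + 4)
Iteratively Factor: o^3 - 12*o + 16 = (o - 2)*(o^2 + 2*o - 8) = (o - 2)*(o + 4)*(o - 2)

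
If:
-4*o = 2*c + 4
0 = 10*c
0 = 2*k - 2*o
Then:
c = 0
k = -1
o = -1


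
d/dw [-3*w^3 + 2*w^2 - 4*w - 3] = -9*w^2 + 4*w - 4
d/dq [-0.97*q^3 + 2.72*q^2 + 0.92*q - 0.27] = -2.91*q^2 + 5.44*q + 0.92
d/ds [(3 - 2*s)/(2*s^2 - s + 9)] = (-4*s^2 + 2*s + (2*s - 3)*(4*s - 1) - 18)/(2*s^2 - s + 9)^2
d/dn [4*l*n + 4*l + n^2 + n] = 4*l + 2*n + 1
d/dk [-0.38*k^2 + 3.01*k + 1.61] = 3.01 - 0.76*k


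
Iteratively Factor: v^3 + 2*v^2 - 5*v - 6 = (v - 2)*(v^2 + 4*v + 3) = (v - 2)*(v + 1)*(v + 3)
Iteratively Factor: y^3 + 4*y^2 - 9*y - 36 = (y + 3)*(y^2 + y - 12) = (y + 3)*(y + 4)*(y - 3)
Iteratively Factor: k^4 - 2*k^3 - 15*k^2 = (k + 3)*(k^3 - 5*k^2) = k*(k + 3)*(k^2 - 5*k) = k^2*(k + 3)*(k - 5)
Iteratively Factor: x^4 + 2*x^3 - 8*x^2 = (x + 4)*(x^3 - 2*x^2) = (x - 2)*(x + 4)*(x^2) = x*(x - 2)*(x + 4)*(x)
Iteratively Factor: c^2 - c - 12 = (c + 3)*(c - 4)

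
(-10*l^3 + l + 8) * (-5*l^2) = 50*l^5 - 5*l^3 - 40*l^2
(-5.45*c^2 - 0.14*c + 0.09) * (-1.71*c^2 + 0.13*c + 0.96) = 9.3195*c^4 - 0.4691*c^3 - 5.4041*c^2 - 0.1227*c + 0.0864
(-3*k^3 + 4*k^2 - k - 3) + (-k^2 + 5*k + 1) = -3*k^3 + 3*k^2 + 4*k - 2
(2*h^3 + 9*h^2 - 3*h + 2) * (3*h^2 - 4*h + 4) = 6*h^5 + 19*h^4 - 37*h^3 + 54*h^2 - 20*h + 8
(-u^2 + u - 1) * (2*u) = -2*u^3 + 2*u^2 - 2*u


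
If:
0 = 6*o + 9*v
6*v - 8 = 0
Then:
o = -2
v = 4/3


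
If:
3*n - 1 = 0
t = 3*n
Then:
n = 1/3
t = 1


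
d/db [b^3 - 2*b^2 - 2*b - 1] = 3*b^2 - 4*b - 2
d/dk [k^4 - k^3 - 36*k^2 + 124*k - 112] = 4*k^3 - 3*k^2 - 72*k + 124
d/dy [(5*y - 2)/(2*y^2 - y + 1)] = (10*y^2 - 5*y - (4*y - 1)*(5*y - 2) + 5)/(2*y^2 - y + 1)^2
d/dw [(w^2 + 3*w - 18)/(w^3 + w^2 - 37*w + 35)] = (-w^4 - 6*w^3 + 14*w^2 + 106*w - 561)/(w^6 + 2*w^5 - 73*w^4 - 4*w^3 + 1439*w^2 - 2590*w + 1225)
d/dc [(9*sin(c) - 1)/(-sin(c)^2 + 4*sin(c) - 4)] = (9*sin(c) + 16)*cos(c)/(sin(c) - 2)^3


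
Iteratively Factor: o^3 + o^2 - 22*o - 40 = (o + 4)*(o^2 - 3*o - 10) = (o - 5)*(o + 4)*(o + 2)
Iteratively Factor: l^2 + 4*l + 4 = (l + 2)*(l + 2)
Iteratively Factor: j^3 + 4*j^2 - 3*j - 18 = (j + 3)*(j^2 + j - 6) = (j - 2)*(j + 3)*(j + 3)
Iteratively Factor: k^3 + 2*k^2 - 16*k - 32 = (k + 2)*(k^2 - 16) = (k - 4)*(k + 2)*(k + 4)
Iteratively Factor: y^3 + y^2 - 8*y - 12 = (y + 2)*(y^2 - y - 6) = (y - 3)*(y + 2)*(y + 2)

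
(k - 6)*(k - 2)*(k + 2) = k^3 - 6*k^2 - 4*k + 24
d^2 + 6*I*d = d*(d + 6*I)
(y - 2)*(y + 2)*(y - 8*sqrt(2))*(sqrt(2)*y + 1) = sqrt(2)*y^4 - 15*y^3 - 12*sqrt(2)*y^2 + 60*y + 32*sqrt(2)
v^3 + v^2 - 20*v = v*(v - 4)*(v + 5)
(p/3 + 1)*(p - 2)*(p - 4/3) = p^3/3 - p^2/9 - 22*p/9 + 8/3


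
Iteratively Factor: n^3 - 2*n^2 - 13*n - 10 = (n + 1)*(n^2 - 3*n - 10) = (n - 5)*(n + 1)*(n + 2)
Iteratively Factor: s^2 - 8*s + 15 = (s - 3)*(s - 5)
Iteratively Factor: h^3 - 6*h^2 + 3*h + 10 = (h - 2)*(h^2 - 4*h - 5) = (h - 5)*(h - 2)*(h + 1)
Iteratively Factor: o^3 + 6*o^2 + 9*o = (o + 3)*(o^2 + 3*o) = (o + 3)^2*(o)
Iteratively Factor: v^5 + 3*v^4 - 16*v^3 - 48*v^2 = (v)*(v^4 + 3*v^3 - 16*v^2 - 48*v) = v*(v + 3)*(v^3 - 16*v) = v^2*(v + 3)*(v^2 - 16) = v^2*(v + 3)*(v + 4)*(v - 4)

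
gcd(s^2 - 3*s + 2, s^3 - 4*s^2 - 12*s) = 1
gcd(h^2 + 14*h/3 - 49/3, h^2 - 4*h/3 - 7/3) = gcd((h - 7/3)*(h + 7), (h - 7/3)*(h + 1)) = h - 7/3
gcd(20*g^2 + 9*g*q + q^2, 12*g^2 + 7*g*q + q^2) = 4*g + q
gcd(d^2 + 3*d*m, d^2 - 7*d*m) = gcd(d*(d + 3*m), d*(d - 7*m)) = d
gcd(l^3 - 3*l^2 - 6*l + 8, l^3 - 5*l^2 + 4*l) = l^2 - 5*l + 4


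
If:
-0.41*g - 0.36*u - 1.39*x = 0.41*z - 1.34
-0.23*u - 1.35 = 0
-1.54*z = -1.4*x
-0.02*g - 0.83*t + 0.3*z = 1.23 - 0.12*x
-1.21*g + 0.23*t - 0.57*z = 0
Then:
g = -1.02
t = -0.42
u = -5.87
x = 2.20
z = 2.00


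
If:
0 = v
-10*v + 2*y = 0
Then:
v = 0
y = 0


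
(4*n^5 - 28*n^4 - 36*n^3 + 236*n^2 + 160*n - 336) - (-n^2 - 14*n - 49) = 4*n^5 - 28*n^4 - 36*n^3 + 237*n^2 + 174*n - 287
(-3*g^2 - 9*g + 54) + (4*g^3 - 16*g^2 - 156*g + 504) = 4*g^3 - 19*g^2 - 165*g + 558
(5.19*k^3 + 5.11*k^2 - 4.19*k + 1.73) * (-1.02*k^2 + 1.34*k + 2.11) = -5.2938*k^5 + 1.7424*k^4 + 22.0721*k^3 + 3.4029*k^2 - 6.5227*k + 3.6503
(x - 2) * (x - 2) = x^2 - 4*x + 4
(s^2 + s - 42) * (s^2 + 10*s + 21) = s^4 + 11*s^3 - 11*s^2 - 399*s - 882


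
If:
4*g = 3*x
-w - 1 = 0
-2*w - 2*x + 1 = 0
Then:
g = 9/8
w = -1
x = 3/2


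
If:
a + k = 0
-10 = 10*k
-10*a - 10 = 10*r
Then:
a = 1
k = -1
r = -2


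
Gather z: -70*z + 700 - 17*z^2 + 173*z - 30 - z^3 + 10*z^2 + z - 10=-z^3 - 7*z^2 + 104*z + 660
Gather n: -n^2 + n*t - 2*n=-n^2 + n*(t - 2)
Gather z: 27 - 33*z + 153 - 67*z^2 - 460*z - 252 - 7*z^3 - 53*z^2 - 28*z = -7*z^3 - 120*z^2 - 521*z - 72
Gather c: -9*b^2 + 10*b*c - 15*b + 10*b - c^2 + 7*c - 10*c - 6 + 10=-9*b^2 - 5*b - c^2 + c*(10*b - 3) + 4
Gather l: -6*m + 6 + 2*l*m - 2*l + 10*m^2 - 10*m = l*(2*m - 2) + 10*m^2 - 16*m + 6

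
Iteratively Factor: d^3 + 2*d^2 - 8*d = (d - 2)*(d^2 + 4*d) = (d - 2)*(d + 4)*(d)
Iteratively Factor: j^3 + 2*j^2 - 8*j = (j)*(j^2 + 2*j - 8) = j*(j - 2)*(j + 4)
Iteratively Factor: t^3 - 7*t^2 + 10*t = (t)*(t^2 - 7*t + 10) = t*(t - 5)*(t - 2)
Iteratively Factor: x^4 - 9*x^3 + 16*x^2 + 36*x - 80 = (x - 5)*(x^3 - 4*x^2 - 4*x + 16) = (x - 5)*(x - 4)*(x^2 - 4) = (x - 5)*(x - 4)*(x + 2)*(x - 2)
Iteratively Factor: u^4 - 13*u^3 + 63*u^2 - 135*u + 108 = (u - 3)*(u^3 - 10*u^2 + 33*u - 36) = (u - 4)*(u - 3)*(u^2 - 6*u + 9) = (u - 4)*(u - 3)^2*(u - 3)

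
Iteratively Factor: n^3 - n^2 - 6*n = (n + 2)*(n^2 - 3*n) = (n - 3)*(n + 2)*(n)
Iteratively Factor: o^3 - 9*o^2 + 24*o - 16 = (o - 4)*(o^2 - 5*o + 4) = (o - 4)^2*(o - 1)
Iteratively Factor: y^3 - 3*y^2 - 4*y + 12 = (y - 3)*(y^2 - 4) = (y - 3)*(y + 2)*(y - 2)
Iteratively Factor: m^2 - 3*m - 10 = (m - 5)*(m + 2)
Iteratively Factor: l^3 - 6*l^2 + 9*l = (l)*(l^2 - 6*l + 9) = l*(l - 3)*(l - 3)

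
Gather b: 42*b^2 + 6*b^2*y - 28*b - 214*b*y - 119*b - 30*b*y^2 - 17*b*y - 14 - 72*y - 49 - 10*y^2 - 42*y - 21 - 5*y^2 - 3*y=b^2*(6*y + 42) + b*(-30*y^2 - 231*y - 147) - 15*y^2 - 117*y - 84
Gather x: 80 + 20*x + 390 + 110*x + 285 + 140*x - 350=270*x + 405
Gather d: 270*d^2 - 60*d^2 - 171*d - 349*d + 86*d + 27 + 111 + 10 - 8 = 210*d^2 - 434*d + 140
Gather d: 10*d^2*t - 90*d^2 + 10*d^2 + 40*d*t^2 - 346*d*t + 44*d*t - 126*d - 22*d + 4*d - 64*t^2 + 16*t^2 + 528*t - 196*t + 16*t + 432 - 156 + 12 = d^2*(10*t - 80) + d*(40*t^2 - 302*t - 144) - 48*t^2 + 348*t + 288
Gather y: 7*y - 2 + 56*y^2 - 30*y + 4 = 56*y^2 - 23*y + 2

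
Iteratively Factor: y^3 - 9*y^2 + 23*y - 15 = (y - 5)*(y^2 - 4*y + 3) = (y - 5)*(y - 1)*(y - 3)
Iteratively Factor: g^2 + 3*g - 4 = (g + 4)*(g - 1)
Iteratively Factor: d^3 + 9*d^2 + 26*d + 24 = (d + 4)*(d^2 + 5*d + 6) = (d + 3)*(d + 4)*(d + 2)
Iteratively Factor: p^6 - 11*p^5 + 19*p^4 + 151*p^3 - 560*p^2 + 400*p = (p - 1)*(p^5 - 10*p^4 + 9*p^3 + 160*p^2 - 400*p) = p*(p - 1)*(p^4 - 10*p^3 + 9*p^2 + 160*p - 400) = p*(p - 5)*(p - 1)*(p^3 - 5*p^2 - 16*p + 80) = p*(p - 5)^2*(p - 1)*(p^2 - 16) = p*(p - 5)^2*(p - 1)*(p + 4)*(p - 4)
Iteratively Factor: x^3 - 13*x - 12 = (x + 1)*(x^2 - x - 12) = (x + 1)*(x + 3)*(x - 4)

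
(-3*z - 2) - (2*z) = -5*z - 2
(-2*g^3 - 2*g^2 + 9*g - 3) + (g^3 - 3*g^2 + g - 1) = -g^3 - 5*g^2 + 10*g - 4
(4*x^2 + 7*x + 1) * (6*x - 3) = 24*x^3 + 30*x^2 - 15*x - 3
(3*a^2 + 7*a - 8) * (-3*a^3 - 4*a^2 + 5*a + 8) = -9*a^5 - 33*a^4 + 11*a^3 + 91*a^2 + 16*a - 64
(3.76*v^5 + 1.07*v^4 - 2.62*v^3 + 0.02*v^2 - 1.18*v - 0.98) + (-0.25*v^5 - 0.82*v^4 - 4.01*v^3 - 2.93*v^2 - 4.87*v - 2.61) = 3.51*v^5 + 0.25*v^4 - 6.63*v^3 - 2.91*v^2 - 6.05*v - 3.59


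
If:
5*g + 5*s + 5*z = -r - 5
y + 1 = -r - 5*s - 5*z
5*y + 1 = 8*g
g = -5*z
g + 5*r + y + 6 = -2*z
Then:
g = -21/17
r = -262/425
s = 237/2125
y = -37/17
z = 21/85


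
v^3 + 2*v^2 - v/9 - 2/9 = (v - 1/3)*(v + 1/3)*(v + 2)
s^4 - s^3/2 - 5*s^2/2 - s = s*(s - 2)*(s + 1/2)*(s + 1)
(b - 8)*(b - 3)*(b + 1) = b^3 - 10*b^2 + 13*b + 24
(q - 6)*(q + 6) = q^2 - 36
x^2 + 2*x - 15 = (x - 3)*(x + 5)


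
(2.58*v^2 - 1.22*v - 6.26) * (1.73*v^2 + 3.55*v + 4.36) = 4.4634*v^4 + 7.0484*v^3 - 3.912*v^2 - 27.5422*v - 27.2936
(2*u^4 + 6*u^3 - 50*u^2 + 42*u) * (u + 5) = 2*u^5 + 16*u^4 - 20*u^3 - 208*u^2 + 210*u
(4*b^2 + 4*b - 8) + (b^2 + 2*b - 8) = 5*b^2 + 6*b - 16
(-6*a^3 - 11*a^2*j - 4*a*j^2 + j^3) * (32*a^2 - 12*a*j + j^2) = -192*a^5 - 280*a^4*j - 2*a^3*j^2 + 69*a^2*j^3 - 16*a*j^4 + j^5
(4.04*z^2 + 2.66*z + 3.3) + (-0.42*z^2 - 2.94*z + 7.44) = 3.62*z^2 - 0.28*z + 10.74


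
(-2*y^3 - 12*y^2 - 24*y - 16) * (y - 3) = -2*y^4 - 6*y^3 + 12*y^2 + 56*y + 48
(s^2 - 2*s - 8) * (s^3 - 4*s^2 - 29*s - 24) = s^5 - 6*s^4 - 29*s^3 + 66*s^2 + 280*s + 192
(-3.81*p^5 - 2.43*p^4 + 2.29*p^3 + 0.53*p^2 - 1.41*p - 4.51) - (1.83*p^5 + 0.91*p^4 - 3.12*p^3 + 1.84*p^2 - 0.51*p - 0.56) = -5.64*p^5 - 3.34*p^4 + 5.41*p^3 - 1.31*p^2 - 0.9*p - 3.95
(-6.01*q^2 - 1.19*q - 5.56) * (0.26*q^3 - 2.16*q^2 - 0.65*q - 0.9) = -1.5626*q^5 + 12.6722*q^4 + 5.0313*q^3 + 18.1921*q^2 + 4.685*q + 5.004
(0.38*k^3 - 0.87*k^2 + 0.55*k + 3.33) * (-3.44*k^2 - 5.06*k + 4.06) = -1.3072*k^5 + 1.07*k^4 + 4.053*k^3 - 17.7704*k^2 - 14.6168*k + 13.5198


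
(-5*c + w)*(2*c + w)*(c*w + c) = -10*c^3*w - 10*c^3 - 3*c^2*w^2 - 3*c^2*w + c*w^3 + c*w^2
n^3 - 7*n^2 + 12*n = n*(n - 4)*(n - 3)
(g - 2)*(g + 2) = g^2 - 4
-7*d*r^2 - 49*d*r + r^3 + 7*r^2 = r*(-7*d + r)*(r + 7)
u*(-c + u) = -c*u + u^2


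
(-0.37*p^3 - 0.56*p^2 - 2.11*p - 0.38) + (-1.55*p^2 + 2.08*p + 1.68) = -0.37*p^3 - 2.11*p^2 - 0.0299999999999998*p + 1.3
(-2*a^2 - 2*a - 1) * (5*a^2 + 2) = -10*a^4 - 10*a^3 - 9*a^2 - 4*a - 2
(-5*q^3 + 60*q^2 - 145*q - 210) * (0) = 0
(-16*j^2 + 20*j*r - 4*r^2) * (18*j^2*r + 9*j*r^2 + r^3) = -288*j^4*r + 216*j^3*r^2 + 92*j^2*r^3 - 16*j*r^4 - 4*r^5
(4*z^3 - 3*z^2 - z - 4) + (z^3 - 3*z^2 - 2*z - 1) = 5*z^3 - 6*z^2 - 3*z - 5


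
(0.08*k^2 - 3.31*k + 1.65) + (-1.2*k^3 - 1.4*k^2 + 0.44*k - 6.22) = -1.2*k^3 - 1.32*k^2 - 2.87*k - 4.57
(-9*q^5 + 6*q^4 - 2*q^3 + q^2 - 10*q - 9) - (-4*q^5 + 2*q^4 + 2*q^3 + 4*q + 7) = -5*q^5 + 4*q^4 - 4*q^3 + q^2 - 14*q - 16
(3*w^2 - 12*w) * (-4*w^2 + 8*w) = -12*w^4 + 72*w^3 - 96*w^2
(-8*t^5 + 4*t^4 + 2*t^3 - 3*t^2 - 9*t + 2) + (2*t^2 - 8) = -8*t^5 + 4*t^4 + 2*t^3 - t^2 - 9*t - 6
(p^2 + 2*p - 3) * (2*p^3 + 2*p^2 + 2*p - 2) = 2*p^5 + 6*p^4 - 4*p^2 - 10*p + 6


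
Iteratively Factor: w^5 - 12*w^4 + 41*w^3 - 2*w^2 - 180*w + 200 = (w - 5)*(w^4 - 7*w^3 + 6*w^2 + 28*w - 40) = (w - 5)^2*(w^3 - 2*w^2 - 4*w + 8) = (w - 5)^2*(w - 2)*(w^2 - 4) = (w - 5)^2*(w - 2)*(w + 2)*(w - 2)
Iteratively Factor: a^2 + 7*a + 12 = (a + 4)*(a + 3)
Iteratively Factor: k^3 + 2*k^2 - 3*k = (k + 3)*(k^2 - k) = (k - 1)*(k + 3)*(k)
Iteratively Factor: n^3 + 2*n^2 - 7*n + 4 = (n + 4)*(n^2 - 2*n + 1) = (n - 1)*(n + 4)*(n - 1)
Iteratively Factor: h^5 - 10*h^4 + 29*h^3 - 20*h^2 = (h)*(h^4 - 10*h^3 + 29*h^2 - 20*h) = h*(h - 4)*(h^3 - 6*h^2 + 5*h) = h^2*(h - 4)*(h^2 - 6*h + 5) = h^2*(h - 5)*(h - 4)*(h - 1)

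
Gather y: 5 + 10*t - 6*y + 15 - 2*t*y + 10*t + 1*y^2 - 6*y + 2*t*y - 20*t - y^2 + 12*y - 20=0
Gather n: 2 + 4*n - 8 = 4*n - 6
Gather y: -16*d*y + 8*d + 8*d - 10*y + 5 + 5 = 16*d + y*(-16*d - 10) + 10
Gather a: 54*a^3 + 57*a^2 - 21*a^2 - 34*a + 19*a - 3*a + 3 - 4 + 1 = 54*a^3 + 36*a^2 - 18*a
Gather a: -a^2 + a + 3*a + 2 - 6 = -a^2 + 4*a - 4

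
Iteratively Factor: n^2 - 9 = (n - 3)*(n + 3)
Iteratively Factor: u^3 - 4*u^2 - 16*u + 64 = (u + 4)*(u^2 - 8*u + 16) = (u - 4)*(u + 4)*(u - 4)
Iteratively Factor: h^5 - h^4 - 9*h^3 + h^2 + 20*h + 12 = (h - 2)*(h^4 + h^3 - 7*h^2 - 13*h - 6) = (h - 2)*(h + 1)*(h^3 - 7*h - 6) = (h - 2)*(h + 1)^2*(h^2 - h - 6) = (h - 2)*(h + 1)^2*(h + 2)*(h - 3)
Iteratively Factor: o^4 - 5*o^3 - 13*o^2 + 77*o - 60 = (o + 4)*(o^3 - 9*o^2 + 23*o - 15) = (o - 1)*(o + 4)*(o^2 - 8*o + 15) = (o - 3)*(o - 1)*(o + 4)*(o - 5)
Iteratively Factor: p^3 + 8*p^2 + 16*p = (p + 4)*(p^2 + 4*p) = p*(p + 4)*(p + 4)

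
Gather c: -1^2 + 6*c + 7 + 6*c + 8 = 12*c + 14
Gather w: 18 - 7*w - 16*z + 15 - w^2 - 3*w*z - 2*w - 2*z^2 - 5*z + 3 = -w^2 + w*(-3*z - 9) - 2*z^2 - 21*z + 36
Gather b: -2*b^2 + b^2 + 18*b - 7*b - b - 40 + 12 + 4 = -b^2 + 10*b - 24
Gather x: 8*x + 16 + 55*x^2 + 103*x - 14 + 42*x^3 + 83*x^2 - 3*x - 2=42*x^3 + 138*x^2 + 108*x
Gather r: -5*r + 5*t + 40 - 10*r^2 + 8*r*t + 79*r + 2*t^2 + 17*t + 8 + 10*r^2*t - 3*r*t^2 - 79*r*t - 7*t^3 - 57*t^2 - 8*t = r^2*(10*t - 10) + r*(-3*t^2 - 71*t + 74) - 7*t^3 - 55*t^2 + 14*t + 48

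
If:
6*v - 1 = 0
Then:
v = 1/6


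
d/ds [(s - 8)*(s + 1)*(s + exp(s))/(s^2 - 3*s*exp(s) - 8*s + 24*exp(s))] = (4*s^2*exp(s) + s^2 - 2*s*exp(s) - 3*exp(2*s) - 4*exp(s))/(s^2 - 6*s*exp(s) + 9*exp(2*s))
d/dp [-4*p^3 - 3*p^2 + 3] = 6*p*(-2*p - 1)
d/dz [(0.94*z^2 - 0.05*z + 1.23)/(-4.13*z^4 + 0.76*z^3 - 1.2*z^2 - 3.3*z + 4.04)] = (7.7644*z^5 - 1.3339*z^4 + 20.3956*z^3 - 5.9664*z^2 + 10.5472*z + 3.857)/(17.0569*z^8 - 6.2776*z^7 + 10.4896*z^6 + 25.434*z^5 - 36.9464*z^4 + 14.0608*z^3 + 1.194*z^2 - 26.664*z + 16.3216)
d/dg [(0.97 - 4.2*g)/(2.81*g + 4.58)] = (-61.712377*g - 100.584586)/(2.81*g + 4.58)^3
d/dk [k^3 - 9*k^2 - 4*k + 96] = 3*k^2 - 18*k - 4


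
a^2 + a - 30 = (a - 5)*(a + 6)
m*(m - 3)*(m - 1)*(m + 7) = m^4 + 3*m^3 - 25*m^2 + 21*m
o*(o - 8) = o^2 - 8*o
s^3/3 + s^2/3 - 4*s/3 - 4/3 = (s/3 + 1/3)*(s - 2)*(s + 2)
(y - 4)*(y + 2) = y^2 - 2*y - 8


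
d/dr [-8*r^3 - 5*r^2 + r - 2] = -24*r^2 - 10*r + 1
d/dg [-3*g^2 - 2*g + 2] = -6*g - 2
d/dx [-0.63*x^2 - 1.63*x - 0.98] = -1.26*x - 1.63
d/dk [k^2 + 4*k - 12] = 2*k + 4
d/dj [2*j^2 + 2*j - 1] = 4*j + 2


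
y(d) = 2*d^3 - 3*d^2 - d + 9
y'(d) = 6*d^2 - 6*d - 1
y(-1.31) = 0.67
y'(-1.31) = 17.16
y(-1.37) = -0.40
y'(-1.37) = 18.48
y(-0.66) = 7.78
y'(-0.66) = 5.57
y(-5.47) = -402.63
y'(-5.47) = 211.35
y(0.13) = 8.82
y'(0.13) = -1.68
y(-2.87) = -60.12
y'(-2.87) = 65.64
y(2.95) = 31.29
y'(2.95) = 33.52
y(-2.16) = -22.99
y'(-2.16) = 39.95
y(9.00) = 1215.00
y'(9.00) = 431.00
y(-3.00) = -69.00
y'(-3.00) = 71.00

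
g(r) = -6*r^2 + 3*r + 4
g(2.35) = -22.08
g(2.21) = -18.67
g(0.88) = 1.99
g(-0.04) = 3.87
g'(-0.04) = 3.48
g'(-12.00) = 147.00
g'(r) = 3 - 12*r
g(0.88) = 1.99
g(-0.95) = -4.26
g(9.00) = -455.00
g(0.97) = 1.26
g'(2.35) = -25.20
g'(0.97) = -8.64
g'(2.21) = -23.52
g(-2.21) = -31.93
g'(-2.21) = 29.52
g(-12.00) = -896.00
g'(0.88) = -7.56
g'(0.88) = -7.56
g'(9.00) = -105.00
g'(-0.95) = 14.40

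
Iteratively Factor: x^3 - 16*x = (x - 4)*(x^2 + 4*x) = (x - 4)*(x + 4)*(x)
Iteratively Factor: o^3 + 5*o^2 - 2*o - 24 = (o + 3)*(o^2 + 2*o - 8) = (o + 3)*(o + 4)*(o - 2)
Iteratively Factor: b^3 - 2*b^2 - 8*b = (b - 4)*(b^2 + 2*b) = b*(b - 4)*(b + 2)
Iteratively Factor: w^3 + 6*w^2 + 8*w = (w + 2)*(w^2 + 4*w) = (w + 2)*(w + 4)*(w)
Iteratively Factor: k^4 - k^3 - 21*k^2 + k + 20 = (k - 5)*(k^3 + 4*k^2 - k - 4) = (k - 5)*(k + 4)*(k^2 - 1) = (k - 5)*(k + 1)*(k + 4)*(k - 1)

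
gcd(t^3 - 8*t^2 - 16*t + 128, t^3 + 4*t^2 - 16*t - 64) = t^2 - 16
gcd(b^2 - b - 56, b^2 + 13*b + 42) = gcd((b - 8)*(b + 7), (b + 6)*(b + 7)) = b + 7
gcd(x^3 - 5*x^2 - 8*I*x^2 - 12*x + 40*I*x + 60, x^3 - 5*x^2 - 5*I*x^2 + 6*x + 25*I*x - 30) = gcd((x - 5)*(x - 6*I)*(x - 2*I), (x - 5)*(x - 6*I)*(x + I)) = x^2 + x*(-5 - 6*I) + 30*I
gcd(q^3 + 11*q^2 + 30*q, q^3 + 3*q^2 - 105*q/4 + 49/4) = 1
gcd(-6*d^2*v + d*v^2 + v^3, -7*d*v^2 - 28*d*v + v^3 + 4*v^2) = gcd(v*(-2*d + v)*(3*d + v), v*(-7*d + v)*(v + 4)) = v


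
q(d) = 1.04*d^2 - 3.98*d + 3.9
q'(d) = 2.08*d - 3.98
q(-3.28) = 28.14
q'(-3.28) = -10.80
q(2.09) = 0.12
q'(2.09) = 0.37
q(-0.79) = 7.69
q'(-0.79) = -5.62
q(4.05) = 4.84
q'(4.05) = 4.44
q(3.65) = 3.23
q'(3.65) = 3.61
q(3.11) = 1.58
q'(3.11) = 2.49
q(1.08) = 0.81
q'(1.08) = -1.73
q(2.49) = 0.44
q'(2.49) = 1.20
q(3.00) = 1.32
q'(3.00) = 2.26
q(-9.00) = 123.96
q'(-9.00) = -22.70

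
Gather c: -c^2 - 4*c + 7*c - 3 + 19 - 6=-c^2 + 3*c + 10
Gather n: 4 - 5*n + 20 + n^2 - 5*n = n^2 - 10*n + 24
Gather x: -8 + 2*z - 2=2*z - 10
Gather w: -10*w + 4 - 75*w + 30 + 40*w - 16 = 18 - 45*w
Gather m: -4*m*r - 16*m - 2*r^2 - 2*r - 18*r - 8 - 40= m*(-4*r - 16) - 2*r^2 - 20*r - 48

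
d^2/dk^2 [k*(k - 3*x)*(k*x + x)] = 2*x*(3*k - 3*x + 1)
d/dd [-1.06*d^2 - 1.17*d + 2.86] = -2.12*d - 1.17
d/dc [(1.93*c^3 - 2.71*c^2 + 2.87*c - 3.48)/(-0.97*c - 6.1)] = (-3.7442*c^3 - 32.6903*c^2 + 33.062*c - 20.8826)/(0.9409*c^2 + 11.834*c + 37.21)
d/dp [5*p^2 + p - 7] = 10*p + 1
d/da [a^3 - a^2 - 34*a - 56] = 3*a^2 - 2*a - 34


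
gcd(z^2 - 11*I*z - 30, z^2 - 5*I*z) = z - 5*I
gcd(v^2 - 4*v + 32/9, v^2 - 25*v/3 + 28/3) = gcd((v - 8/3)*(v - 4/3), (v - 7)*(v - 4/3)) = v - 4/3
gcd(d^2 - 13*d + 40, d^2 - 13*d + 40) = d^2 - 13*d + 40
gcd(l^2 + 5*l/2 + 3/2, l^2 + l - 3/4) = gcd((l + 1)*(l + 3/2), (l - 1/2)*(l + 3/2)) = l + 3/2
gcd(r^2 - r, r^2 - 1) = r - 1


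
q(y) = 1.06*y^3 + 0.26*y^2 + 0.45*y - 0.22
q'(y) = 3.18*y^2 + 0.52*y + 0.45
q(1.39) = 3.75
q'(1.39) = 7.32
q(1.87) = 8.46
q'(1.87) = 12.54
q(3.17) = 37.59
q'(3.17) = 34.05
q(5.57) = 193.53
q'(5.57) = 102.01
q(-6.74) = -315.99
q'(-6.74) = 141.40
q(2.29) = 14.90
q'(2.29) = 18.32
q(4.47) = 101.66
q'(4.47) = 66.31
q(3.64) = 55.99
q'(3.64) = 44.48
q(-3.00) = -27.85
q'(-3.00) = 27.51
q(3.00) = 32.09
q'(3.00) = 30.63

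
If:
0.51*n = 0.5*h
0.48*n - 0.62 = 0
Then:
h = 1.32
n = 1.29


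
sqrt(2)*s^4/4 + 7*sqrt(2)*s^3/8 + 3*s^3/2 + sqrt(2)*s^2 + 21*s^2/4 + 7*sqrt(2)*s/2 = s*(s/2 + sqrt(2))*(s + 7/2)*(sqrt(2)*s/2 + 1)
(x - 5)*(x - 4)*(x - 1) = x^3 - 10*x^2 + 29*x - 20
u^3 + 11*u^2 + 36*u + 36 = (u + 2)*(u + 3)*(u + 6)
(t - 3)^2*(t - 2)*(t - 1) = t^4 - 9*t^3 + 29*t^2 - 39*t + 18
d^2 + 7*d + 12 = (d + 3)*(d + 4)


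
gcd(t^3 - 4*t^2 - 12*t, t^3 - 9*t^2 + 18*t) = t^2 - 6*t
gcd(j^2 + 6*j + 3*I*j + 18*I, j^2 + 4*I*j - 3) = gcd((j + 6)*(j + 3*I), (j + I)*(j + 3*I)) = j + 3*I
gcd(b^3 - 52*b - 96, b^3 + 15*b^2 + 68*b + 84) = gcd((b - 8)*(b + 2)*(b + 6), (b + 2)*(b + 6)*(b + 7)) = b^2 + 8*b + 12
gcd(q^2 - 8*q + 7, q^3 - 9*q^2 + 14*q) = q - 7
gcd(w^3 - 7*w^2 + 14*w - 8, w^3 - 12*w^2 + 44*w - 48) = w^2 - 6*w + 8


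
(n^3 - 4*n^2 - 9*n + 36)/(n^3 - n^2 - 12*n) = (n - 3)/n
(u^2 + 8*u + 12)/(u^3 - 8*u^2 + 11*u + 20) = (u^2 + 8*u + 12)/(u^3 - 8*u^2 + 11*u + 20)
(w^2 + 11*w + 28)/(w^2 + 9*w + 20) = (w + 7)/(w + 5)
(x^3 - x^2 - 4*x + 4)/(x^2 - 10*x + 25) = (x^3 - x^2 - 4*x + 4)/(x^2 - 10*x + 25)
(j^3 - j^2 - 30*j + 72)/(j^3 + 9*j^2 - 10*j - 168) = (j - 3)/(j + 7)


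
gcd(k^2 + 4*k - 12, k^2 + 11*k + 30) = k + 6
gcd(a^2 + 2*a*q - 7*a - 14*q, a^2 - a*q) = 1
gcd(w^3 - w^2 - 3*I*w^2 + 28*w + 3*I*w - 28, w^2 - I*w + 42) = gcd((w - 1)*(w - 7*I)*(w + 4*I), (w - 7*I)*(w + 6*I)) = w - 7*I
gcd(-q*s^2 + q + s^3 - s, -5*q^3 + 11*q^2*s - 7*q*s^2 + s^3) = q - s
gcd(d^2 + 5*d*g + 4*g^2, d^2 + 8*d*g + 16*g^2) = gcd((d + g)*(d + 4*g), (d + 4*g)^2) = d + 4*g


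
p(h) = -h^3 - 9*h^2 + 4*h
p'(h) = -3*h^2 - 18*h + 4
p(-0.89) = -9.98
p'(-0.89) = 17.64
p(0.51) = -0.43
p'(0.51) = -5.96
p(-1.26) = -17.33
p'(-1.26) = 21.92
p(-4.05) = -97.39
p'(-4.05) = 27.69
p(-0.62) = -5.70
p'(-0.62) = 14.01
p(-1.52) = -23.36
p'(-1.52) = 24.43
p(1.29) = -11.96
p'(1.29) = -24.21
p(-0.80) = -8.45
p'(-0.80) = 16.48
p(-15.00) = 1290.00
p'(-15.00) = -401.00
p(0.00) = 0.00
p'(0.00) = 4.00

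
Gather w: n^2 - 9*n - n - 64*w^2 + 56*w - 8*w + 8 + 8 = n^2 - 10*n - 64*w^2 + 48*w + 16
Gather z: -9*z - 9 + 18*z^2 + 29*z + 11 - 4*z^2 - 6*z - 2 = 14*z^2 + 14*z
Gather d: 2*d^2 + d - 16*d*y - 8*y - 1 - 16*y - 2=2*d^2 + d*(1 - 16*y) - 24*y - 3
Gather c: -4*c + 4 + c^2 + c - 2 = c^2 - 3*c + 2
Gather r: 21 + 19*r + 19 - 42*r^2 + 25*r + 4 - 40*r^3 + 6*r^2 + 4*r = -40*r^3 - 36*r^2 + 48*r + 44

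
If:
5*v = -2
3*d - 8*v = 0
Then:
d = -16/15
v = -2/5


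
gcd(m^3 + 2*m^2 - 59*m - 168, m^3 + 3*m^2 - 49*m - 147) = m^2 + 10*m + 21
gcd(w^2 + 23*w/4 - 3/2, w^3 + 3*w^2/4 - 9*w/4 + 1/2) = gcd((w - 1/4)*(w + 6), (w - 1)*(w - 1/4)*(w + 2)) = w - 1/4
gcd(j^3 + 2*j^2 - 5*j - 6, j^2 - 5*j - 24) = j + 3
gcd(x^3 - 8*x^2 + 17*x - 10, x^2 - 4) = x - 2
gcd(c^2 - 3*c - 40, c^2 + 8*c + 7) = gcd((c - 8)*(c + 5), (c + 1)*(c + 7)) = 1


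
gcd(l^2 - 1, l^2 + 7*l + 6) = l + 1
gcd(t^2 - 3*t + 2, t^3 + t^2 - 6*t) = t - 2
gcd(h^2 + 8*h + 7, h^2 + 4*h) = 1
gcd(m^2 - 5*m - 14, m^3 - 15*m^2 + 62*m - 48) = 1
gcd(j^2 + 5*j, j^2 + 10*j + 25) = j + 5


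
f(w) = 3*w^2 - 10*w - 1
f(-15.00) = 824.00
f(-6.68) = 199.67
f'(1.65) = -0.10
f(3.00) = -4.00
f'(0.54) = -6.76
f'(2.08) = 2.48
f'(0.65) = -6.10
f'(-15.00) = -100.00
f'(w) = 6*w - 10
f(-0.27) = 1.92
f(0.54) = -5.53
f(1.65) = -9.33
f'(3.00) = 8.00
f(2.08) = -8.82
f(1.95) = -9.09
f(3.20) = -2.28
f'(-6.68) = -50.08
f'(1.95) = 1.70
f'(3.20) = 9.20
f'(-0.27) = -11.62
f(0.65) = -6.23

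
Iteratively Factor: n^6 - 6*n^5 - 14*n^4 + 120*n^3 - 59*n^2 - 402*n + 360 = (n - 3)*(n^5 - 3*n^4 - 23*n^3 + 51*n^2 + 94*n - 120) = (n - 5)*(n - 3)*(n^4 + 2*n^3 - 13*n^2 - 14*n + 24) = (n - 5)*(n - 3)*(n + 4)*(n^3 - 2*n^2 - 5*n + 6) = (n - 5)*(n - 3)*(n + 2)*(n + 4)*(n^2 - 4*n + 3) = (n - 5)*(n - 3)*(n - 1)*(n + 2)*(n + 4)*(n - 3)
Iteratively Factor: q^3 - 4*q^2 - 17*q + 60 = (q + 4)*(q^2 - 8*q + 15) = (q - 3)*(q + 4)*(q - 5)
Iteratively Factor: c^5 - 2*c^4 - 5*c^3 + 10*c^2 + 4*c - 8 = (c - 1)*(c^4 - c^3 - 6*c^2 + 4*c + 8) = (c - 2)*(c - 1)*(c^3 + c^2 - 4*c - 4) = (c - 2)*(c - 1)*(c + 1)*(c^2 - 4) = (c - 2)^2*(c - 1)*(c + 1)*(c + 2)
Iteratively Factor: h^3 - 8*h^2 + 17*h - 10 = (h - 5)*(h^2 - 3*h + 2) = (h - 5)*(h - 2)*(h - 1)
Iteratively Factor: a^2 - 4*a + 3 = (a - 3)*(a - 1)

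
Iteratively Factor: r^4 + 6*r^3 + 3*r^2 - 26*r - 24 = (r + 3)*(r^3 + 3*r^2 - 6*r - 8) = (r + 1)*(r + 3)*(r^2 + 2*r - 8) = (r - 2)*(r + 1)*(r + 3)*(r + 4)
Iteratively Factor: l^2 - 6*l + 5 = (l - 5)*(l - 1)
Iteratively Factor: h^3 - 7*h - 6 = (h + 1)*(h^2 - h - 6) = (h + 1)*(h + 2)*(h - 3)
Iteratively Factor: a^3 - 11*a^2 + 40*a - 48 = (a - 3)*(a^2 - 8*a + 16) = (a - 4)*(a - 3)*(a - 4)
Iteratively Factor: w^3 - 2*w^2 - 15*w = (w)*(w^2 - 2*w - 15) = w*(w - 5)*(w + 3)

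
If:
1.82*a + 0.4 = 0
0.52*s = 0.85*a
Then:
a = -0.22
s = -0.36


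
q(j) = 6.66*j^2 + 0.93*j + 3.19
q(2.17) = 36.57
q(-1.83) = 23.79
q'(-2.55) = -33.04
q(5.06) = 178.42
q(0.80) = 8.20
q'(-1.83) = -23.45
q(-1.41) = 15.12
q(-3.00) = 60.34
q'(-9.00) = -118.95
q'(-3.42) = -44.62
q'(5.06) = 68.33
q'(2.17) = 29.83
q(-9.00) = 534.28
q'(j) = 13.32*j + 0.93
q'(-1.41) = -17.85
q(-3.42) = 77.91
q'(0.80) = 11.59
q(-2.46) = 41.21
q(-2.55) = 44.13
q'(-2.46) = -31.84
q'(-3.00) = -39.03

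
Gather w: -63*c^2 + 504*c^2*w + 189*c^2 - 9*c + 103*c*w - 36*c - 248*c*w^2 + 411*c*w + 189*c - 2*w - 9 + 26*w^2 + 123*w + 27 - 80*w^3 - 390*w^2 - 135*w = 126*c^2 + 144*c - 80*w^3 + w^2*(-248*c - 364) + w*(504*c^2 + 514*c - 14) + 18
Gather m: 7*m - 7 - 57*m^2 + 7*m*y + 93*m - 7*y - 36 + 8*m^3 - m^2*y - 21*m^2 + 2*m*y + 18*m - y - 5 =8*m^3 + m^2*(-y - 78) + m*(9*y + 118) - 8*y - 48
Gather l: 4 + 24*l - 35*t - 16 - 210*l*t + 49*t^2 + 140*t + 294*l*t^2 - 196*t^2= l*(294*t^2 - 210*t + 24) - 147*t^2 + 105*t - 12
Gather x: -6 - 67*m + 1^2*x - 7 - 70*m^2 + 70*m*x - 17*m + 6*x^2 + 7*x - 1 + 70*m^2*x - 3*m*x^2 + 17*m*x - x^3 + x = -70*m^2 - 84*m - x^3 + x^2*(6 - 3*m) + x*(70*m^2 + 87*m + 9) - 14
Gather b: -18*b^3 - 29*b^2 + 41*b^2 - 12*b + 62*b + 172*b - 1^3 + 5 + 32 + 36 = -18*b^3 + 12*b^2 + 222*b + 72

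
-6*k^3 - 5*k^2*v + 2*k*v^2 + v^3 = (-2*k + v)*(k + v)*(3*k + v)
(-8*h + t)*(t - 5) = -8*h*t + 40*h + t^2 - 5*t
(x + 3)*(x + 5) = x^2 + 8*x + 15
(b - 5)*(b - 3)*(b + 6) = b^3 - 2*b^2 - 33*b + 90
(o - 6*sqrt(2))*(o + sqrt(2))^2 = o^3 - 4*sqrt(2)*o^2 - 22*o - 12*sqrt(2)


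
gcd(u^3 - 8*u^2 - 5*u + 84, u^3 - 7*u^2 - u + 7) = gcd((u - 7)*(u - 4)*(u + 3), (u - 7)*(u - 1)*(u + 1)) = u - 7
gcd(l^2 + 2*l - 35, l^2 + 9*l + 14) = l + 7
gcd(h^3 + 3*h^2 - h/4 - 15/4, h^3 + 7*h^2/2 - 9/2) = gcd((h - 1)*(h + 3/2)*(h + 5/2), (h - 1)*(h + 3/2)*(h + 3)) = h^2 + h/2 - 3/2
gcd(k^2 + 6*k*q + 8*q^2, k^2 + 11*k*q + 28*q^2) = k + 4*q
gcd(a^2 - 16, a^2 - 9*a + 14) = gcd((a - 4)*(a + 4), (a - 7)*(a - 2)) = 1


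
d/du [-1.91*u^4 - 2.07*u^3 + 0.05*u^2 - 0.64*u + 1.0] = -7.64*u^3 - 6.21*u^2 + 0.1*u - 0.64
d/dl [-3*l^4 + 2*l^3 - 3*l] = -12*l^3 + 6*l^2 - 3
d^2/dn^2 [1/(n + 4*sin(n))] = 2*(2*n*sin(n) - 8*sin(n)^2 + 8*cos(n) + 17)/(n + 4*sin(n))^3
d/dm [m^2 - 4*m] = 2*m - 4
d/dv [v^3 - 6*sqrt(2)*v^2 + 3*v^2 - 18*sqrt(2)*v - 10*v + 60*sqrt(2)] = 3*v^2 - 12*sqrt(2)*v + 6*v - 18*sqrt(2) - 10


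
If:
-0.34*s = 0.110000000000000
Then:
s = -0.32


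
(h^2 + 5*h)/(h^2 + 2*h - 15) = h/(h - 3)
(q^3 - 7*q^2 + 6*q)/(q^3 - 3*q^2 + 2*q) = (q - 6)/(q - 2)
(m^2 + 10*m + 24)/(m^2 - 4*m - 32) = (m + 6)/(m - 8)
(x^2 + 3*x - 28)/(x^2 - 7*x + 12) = (x + 7)/(x - 3)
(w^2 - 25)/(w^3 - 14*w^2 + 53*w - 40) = (w + 5)/(w^2 - 9*w + 8)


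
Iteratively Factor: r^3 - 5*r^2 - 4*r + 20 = (r - 5)*(r^2 - 4) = (r - 5)*(r + 2)*(r - 2)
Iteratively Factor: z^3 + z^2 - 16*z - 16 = (z + 4)*(z^2 - 3*z - 4) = (z - 4)*(z + 4)*(z + 1)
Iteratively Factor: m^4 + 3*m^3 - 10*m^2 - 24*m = (m + 2)*(m^3 + m^2 - 12*m) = (m + 2)*(m + 4)*(m^2 - 3*m) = (m - 3)*(m + 2)*(m + 4)*(m)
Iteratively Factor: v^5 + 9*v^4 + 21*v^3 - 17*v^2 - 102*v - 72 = (v + 1)*(v^4 + 8*v^3 + 13*v^2 - 30*v - 72) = (v + 1)*(v + 4)*(v^3 + 4*v^2 - 3*v - 18) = (v + 1)*(v + 3)*(v + 4)*(v^2 + v - 6) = (v - 2)*(v + 1)*(v + 3)*(v + 4)*(v + 3)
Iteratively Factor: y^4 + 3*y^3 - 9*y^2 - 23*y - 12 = (y + 4)*(y^3 - y^2 - 5*y - 3) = (y + 1)*(y + 4)*(y^2 - 2*y - 3) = (y + 1)^2*(y + 4)*(y - 3)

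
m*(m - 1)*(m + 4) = m^3 + 3*m^2 - 4*m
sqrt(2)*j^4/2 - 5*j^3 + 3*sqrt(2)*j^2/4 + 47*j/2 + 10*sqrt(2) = (j - 4*sqrt(2))*(j - 5*sqrt(2)/2)*(j + sqrt(2)/2)*(sqrt(2)*j/2 + 1)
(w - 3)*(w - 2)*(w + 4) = w^3 - w^2 - 14*w + 24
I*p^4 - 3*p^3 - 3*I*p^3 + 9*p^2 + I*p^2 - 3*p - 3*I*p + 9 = (p - 3)*(p + I)*(p + 3*I)*(I*p + 1)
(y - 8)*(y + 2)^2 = y^3 - 4*y^2 - 28*y - 32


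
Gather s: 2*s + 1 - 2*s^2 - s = -2*s^2 + s + 1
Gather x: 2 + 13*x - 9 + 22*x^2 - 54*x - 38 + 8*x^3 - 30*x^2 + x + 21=8*x^3 - 8*x^2 - 40*x - 24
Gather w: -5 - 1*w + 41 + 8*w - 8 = 7*w + 28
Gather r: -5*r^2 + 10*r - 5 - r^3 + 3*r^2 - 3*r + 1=-r^3 - 2*r^2 + 7*r - 4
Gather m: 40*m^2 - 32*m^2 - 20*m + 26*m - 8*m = 8*m^2 - 2*m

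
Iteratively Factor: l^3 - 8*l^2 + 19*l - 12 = (l - 3)*(l^2 - 5*l + 4) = (l - 4)*(l - 3)*(l - 1)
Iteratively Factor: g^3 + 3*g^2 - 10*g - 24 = (g + 4)*(g^2 - g - 6) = (g + 2)*(g + 4)*(g - 3)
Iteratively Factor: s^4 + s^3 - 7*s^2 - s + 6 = (s - 2)*(s^3 + 3*s^2 - s - 3) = (s - 2)*(s + 1)*(s^2 + 2*s - 3) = (s - 2)*(s + 1)*(s + 3)*(s - 1)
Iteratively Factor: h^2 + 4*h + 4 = (h + 2)*(h + 2)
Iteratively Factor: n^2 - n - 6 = (n - 3)*(n + 2)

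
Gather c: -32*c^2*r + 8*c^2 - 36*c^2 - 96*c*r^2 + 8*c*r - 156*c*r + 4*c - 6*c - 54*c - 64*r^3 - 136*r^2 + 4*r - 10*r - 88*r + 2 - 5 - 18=c^2*(-32*r - 28) + c*(-96*r^2 - 148*r - 56) - 64*r^3 - 136*r^2 - 94*r - 21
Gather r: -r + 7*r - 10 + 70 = 6*r + 60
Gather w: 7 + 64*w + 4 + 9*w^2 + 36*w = 9*w^2 + 100*w + 11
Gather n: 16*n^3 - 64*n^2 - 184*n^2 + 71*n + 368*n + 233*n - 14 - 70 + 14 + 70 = 16*n^3 - 248*n^2 + 672*n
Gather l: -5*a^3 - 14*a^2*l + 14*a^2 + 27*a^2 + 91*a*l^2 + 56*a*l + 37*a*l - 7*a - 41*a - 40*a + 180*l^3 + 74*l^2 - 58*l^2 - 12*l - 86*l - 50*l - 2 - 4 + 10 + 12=-5*a^3 + 41*a^2 - 88*a + 180*l^3 + l^2*(91*a + 16) + l*(-14*a^2 + 93*a - 148) + 16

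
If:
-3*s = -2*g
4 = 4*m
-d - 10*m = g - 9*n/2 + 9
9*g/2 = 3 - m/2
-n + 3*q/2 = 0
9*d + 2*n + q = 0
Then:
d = -2816/2331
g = 5/9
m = 1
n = 1056/259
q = 704/259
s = 10/27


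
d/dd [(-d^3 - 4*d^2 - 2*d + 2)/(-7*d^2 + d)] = (7*d^4 - 2*d^3 - 18*d^2 + 28*d - 2)/(d^2*(49*d^2 - 14*d + 1))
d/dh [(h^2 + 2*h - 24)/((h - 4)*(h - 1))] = -7/(h^2 - 2*h + 1)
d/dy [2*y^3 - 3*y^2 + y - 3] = 6*y^2 - 6*y + 1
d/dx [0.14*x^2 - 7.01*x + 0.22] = 0.28*x - 7.01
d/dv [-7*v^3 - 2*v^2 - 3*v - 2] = -21*v^2 - 4*v - 3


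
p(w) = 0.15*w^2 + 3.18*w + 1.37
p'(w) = 0.3*w + 3.18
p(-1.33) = -2.59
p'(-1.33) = 2.78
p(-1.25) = -2.37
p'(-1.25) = 2.80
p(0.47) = 2.90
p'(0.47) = 3.32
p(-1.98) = -4.34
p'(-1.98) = 2.59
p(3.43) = 14.04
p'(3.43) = 4.21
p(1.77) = 7.47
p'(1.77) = 3.71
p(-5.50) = -11.58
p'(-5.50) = 1.53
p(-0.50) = -0.18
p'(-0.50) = 3.03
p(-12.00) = -15.19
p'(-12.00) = -0.42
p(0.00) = 1.37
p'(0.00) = 3.18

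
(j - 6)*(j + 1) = j^2 - 5*j - 6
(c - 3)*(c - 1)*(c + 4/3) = c^3 - 8*c^2/3 - 7*c/3 + 4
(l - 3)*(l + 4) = l^2 + l - 12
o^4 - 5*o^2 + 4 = (o - 2)*(o - 1)*(o + 1)*(o + 2)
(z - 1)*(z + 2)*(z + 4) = z^3 + 5*z^2 + 2*z - 8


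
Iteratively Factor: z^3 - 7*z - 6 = (z - 3)*(z^2 + 3*z + 2) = (z - 3)*(z + 2)*(z + 1)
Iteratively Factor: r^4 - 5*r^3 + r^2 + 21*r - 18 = (r + 2)*(r^3 - 7*r^2 + 15*r - 9) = (r - 3)*(r + 2)*(r^2 - 4*r + 3) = (r - 3)*(r - 1)*(r + 2)*(r - 3)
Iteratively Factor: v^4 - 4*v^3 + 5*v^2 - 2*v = (v)*(v^3 - 4*v^2 + 5*v - 2) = v*(v - 1)*(v^2 - 3*v + 2) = v*(v - 1)^2*(v - 2)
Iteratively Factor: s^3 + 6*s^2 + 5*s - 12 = (s + 3)*(s^2 + 3*s - 4) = (s - 1)*(s + 3)*(s + 4)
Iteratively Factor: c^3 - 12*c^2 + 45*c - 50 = (c - 5)*(c^2 - 7*c + 10) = (c - 5)*(c - 2)*(c - 5)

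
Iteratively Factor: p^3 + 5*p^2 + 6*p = (p)*(p^2 + 5*p + 6) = p*(p + 3)*(p + 2)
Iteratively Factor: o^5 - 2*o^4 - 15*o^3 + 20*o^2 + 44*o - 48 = (o + 3)*(o^4 - 5*o^3 + 20*o - 16) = (o - 4)*(o + 3)*(o^3 - o^2 - 4*o + 4) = (o - 4)*(o - 1)*(o + 3)*(o^2 - 4) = (o - 4)*(o - 1)*(o + 2)*(o + 3)*(o - 2)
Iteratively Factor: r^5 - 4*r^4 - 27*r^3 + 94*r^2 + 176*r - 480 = (r + 4)*(r^4 - 8*r^3 + 5*r^2 + 74*r - 120) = (r - 4)*(r + 4)*(r^3 - 4*r^2 - 11*r + 30) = (r - 4)*(r + 3)*(r + 4)*(r^2 - 7*r + 10) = (r - 4)*(r - 2)*(r + 3)*(r + 4)*(r - 5)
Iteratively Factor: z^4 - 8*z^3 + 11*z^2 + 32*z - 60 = (z + 2)*(z^3 - 10*z^2 + 31*z - 30) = (z - 3)*(z + 2)*(z^2 - 7*z + 10) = (z - 5)*(z - 3)*(z + 2)*(z - 2)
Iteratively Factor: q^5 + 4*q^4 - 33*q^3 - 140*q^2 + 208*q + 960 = (q - 3)*(q^4 + 7*q^3 - 12*q^2 - 176*q - 320) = (q - 3)*(q + 4)*(q^3 + 3*q^2 - 24*q - 80) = (q - 3)*(q + 4)^2*(q^2 - q - 20) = (q - 5)*(q - 3)*(q + 4)^2*(q + 4)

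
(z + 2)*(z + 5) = z^2 + 7*z + 10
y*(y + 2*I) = y^2 + 2*I*y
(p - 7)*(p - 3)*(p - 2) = p^3 - 12*p^2 + 41*p - 42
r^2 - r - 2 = (r - 2)*(r + 1)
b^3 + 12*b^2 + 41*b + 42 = (b + 2)*(b + 3)*(b + 7)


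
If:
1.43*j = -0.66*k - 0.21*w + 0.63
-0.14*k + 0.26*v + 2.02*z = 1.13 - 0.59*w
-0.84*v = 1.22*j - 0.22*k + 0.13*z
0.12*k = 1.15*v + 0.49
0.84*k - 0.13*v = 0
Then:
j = 0.26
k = -0.07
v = -0.43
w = 1.41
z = 0.20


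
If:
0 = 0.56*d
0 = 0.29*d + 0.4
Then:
No Solution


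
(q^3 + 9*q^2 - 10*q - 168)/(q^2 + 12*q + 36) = (q^2 + 3*q - 28)/(q + 6)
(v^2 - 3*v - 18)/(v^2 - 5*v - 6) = (v + 3)/(v + 1)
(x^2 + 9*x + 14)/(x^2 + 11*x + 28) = (x + 2)/(x + 4)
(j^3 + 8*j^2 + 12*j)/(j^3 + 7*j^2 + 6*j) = (j + 2)/(j + 1)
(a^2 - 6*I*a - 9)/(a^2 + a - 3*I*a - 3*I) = (a - 3*I)/(a + 1)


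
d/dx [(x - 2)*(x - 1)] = 2*x - 3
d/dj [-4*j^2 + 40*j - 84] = 40 - 8*j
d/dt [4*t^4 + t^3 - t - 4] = 16*t^3 + 3*t^2 - 1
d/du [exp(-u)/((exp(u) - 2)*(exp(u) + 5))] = (-3*exp(2*u) - 6*exp(u) + 10)*exp(-u)/(exp(4*u) + 6*exp(3*u) - 11*exp(2*u) - 60*exp(u) + 100)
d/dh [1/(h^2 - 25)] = -2*h/(h^2 - 25)^2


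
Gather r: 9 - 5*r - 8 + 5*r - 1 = 0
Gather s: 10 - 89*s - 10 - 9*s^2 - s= -9*s^2 - 90*s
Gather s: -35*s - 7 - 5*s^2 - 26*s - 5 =-5*s^2 - 61*s - 12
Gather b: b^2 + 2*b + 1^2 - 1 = b^2 + 2*b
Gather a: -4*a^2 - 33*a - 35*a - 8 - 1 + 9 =-4*a^2 - 68*a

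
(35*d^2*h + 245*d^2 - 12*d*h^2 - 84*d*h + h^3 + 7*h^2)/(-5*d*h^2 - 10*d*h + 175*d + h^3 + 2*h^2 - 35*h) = (-7*d + h)/(h - 5)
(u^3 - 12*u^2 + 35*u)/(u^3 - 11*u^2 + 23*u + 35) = u/(u + 1)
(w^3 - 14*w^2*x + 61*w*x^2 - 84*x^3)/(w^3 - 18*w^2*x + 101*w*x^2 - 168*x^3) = (-w + 4*x)/(-w + 8*x)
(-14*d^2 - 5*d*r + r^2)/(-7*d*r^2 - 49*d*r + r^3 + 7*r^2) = (2*d + r)/(r*(r + 7))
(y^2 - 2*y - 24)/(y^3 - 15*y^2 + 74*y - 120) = (y + 4)/(y^2 - 9*y + 20)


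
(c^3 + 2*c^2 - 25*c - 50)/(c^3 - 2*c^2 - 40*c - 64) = (c^2 - 25)/(c^2 - 4*c - 32)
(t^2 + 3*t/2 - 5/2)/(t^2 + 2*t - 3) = (t + 5/2)/(t + 3)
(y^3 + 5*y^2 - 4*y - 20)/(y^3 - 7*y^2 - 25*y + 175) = (y^2 - 4)/(y^2 - 12*y + 35)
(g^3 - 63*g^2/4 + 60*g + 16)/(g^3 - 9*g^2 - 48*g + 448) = (g + 1/4)/(g + 7)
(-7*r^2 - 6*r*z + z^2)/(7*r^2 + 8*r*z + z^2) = (-7*r + z)/(7*r + z)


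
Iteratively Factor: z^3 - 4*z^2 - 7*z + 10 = (z + 2)*(z^2 - 6*z + 5) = (z - 5)*(z + 2)*(z - 1)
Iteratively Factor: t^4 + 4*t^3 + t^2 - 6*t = (t + 3)*(t^3 + t^2 - 2*t) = (t - 1)*(t + 3)*(t^2 + 2*t) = t*(t - 1)*(t + 3)*(t + 2)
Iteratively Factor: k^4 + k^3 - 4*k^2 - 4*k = (k + 1)*(k^3 - 4*k) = (k - 2)*(k + 1)*(k^2 + 2*k) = (k - 2)*(k + 1)*(k + 2)*(k)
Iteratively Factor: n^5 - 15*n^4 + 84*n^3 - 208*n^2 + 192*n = (n - 4)*(n^4 - 11*n^3 + 40*n^2 - 48*n) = (n - 4)*(n - 3)*(n^3 - 8*n^2 + 16*n) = (n - 4)^2*(n - 3)*(n^2 - 4*n) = n*(n - 4)^2*(n - 3)*(n - 4)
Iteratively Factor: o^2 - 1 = (o - 1)*(o + 1)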